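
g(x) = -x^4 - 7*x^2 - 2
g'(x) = -4*x^3 - 14*x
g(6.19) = -1738.34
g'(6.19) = -1035.37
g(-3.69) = -282.71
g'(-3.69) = 252.63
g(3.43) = -222.77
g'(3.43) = -209.43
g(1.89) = -39.76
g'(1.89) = -53.47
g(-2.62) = -97.17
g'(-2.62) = 108.62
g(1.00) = -10.00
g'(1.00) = -18.00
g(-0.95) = -9.13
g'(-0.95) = 16.73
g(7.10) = -2896.04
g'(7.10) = -1531.04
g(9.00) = -7130.00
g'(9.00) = -3042.00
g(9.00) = -7130.00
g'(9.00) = -3042.00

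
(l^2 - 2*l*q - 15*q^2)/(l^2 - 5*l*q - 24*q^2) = (-l + 5*q)/(-l + 8*q)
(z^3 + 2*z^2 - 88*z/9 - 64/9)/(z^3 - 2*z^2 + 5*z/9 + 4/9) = (9*z^3 + 18*z^2 - 88*z - 64)/(9*z^3 - 18*z^2 + 5*z + 4)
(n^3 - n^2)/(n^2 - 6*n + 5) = n^2/(n - 5)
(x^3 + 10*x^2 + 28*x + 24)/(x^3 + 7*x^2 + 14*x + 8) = (x^2 + 8*x + 12)/(x^2 + 5*x + 4)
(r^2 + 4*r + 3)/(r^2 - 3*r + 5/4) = 4*(r^2 + 4*r + 3)/(4*r^2 - 12*r + 5)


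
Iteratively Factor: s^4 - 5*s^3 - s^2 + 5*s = (s + 1)*(s^3 - 6*s^2 + 5*s) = (s - 5)*(s + 1)*(s^2 - s) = s*(s - 5)*(s + 1)*(s - 1)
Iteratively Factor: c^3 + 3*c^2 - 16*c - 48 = (c + 4)*(c^2 - c - 12) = (c + 3)*(c + 4)*(c - 4)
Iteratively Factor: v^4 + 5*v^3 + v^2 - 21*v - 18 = (v - 2)*(v^3 + 7*v^2 + 15*v + 9) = (v - 2)*(v + 1)*(v^2 + 6*v + 9) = (v - 2)*(v + 1)*(v + 3)*(v + 3)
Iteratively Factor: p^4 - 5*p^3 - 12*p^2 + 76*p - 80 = (p - 2)*(p^3 - 3*p^2 - 18*p + 40) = (p - 2)^2*(p^2 - p - 20) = (p - 2)^2*(p + 4)*(p - 5)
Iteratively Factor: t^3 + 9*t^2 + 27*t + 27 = (t + 3)*(t^2 + 6*t + 9) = (t + 3)^2*(t + 3)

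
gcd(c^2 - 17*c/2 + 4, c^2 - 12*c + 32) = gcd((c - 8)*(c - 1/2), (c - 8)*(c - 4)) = c - 8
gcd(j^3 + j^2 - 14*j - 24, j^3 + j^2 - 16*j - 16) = j - 4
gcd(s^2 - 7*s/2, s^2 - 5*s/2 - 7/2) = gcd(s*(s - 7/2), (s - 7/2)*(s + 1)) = s - 7/2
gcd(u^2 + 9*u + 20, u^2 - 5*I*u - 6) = 1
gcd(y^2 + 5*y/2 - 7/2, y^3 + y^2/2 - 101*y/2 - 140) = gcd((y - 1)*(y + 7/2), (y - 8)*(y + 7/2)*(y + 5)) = y + 7/2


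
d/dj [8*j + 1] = 8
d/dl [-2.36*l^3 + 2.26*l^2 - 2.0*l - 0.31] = -7.08*l^2 + 4.52*l - 2.0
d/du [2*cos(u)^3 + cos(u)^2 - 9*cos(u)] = (-6*cos(u)^2 - 2*cos(u) + 9)*sin(u)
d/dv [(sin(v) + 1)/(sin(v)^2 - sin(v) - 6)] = (-2*sin(v) + cos(v)^2 - 6)*cos(v)/(sin(v) + cos(v)^2 + 5)^2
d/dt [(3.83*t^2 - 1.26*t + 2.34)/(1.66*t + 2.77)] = (6.3578*t^2 + 21.2182*t - 7.3746)/(2.7556*t^2 + 9.1964*t + 7.6729)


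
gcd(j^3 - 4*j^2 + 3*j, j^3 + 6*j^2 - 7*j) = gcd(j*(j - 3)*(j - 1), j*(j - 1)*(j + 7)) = j^2 - j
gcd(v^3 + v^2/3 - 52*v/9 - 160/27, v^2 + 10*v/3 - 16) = v - 8/3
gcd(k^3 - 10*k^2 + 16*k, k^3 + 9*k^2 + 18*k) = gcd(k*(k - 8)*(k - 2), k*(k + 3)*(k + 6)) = k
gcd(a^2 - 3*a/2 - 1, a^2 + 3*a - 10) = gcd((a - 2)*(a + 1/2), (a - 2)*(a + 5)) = a - 2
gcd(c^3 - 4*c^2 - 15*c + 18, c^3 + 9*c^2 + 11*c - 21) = c^2 + 2*c - 3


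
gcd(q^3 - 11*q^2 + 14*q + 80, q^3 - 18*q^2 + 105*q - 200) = q^2 - 13*q + 40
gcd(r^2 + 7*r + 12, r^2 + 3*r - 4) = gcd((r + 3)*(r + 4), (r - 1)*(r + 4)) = r + 4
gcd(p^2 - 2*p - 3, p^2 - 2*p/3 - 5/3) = p + 1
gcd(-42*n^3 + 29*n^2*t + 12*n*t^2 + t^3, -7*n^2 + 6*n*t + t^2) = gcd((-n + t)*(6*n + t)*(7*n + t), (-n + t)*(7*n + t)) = -7*n^2 + 6*n*t + t^2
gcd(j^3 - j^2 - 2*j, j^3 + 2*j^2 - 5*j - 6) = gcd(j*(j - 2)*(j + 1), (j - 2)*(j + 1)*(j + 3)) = j^2 - j - 2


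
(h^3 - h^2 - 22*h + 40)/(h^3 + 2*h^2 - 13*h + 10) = (h - 4)/(h - 1)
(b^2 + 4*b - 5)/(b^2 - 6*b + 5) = (b + 5)/(b - 5)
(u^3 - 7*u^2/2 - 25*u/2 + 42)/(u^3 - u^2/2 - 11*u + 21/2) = (u - 4)/(u - 1)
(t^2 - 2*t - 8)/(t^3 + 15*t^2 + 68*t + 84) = (t - 4)/(t^2 + 13*t + 42)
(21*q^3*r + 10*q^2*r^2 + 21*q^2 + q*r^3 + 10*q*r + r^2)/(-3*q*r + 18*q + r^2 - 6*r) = (-21*q^3*r - 10*q^2*r^2 - 21*q^2 - q*r^3 - 10*q*r - r^2)/(3*q*r - 18*q - r^2 + 6*r)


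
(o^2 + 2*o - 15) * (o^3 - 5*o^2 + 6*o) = o^5 - 3*o^4 - 19*o^3 + 87*o^2 - 90*o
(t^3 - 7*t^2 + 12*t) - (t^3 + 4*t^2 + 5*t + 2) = -11*t^2 + 7*t - 2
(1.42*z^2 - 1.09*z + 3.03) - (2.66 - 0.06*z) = 1.42*z^2 - 1.03*z + 0.37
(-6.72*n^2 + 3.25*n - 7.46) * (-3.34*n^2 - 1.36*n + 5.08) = 22.4448*n^4 - 1.7158*n^3 - 13.6412*n^2 + 26.6556*n - 37.8968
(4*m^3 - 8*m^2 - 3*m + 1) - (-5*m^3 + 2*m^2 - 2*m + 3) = 9*m^3 - 10*m^2 - m - 2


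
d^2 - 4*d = d*(d - 4)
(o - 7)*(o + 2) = o^2 - 5*o - 14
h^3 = h^3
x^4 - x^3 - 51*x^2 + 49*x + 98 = (x - 7)*(x - 2)*(x + 1)*(x + 7)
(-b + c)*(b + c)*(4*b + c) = -4*b^3 - b^2*c + 4*b*c^2 + c^3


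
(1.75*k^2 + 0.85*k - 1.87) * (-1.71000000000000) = -2.9925*k^2 - 1.4535*k + 3.1977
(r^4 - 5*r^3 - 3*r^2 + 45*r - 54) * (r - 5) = r^5 - 10*r^4 + 22*r^3 + 60*r^2 - 279*r + 270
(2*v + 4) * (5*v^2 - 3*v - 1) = 10*v^3 + 14*v^2 - 14*v - 4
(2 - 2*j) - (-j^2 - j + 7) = j^2 - j - 5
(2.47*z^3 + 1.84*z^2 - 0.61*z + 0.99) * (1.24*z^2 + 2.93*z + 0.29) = 3.0628*z^5 + 9.5187*z^4 + 5.3511*z^3 - 0.0261*z^2 + 2.7238*z + 0.2871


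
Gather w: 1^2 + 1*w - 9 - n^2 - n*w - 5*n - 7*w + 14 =-n^2 - 5*n + w*(-n - 6) + 6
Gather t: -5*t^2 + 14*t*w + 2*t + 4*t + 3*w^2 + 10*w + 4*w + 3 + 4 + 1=-5*t^2 + t*(14*w + 6) + 3*w^2 + 14*w + 8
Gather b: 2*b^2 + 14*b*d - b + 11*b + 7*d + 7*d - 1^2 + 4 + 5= 2*b^2 + b*(14*d + 10) + 14*d + 8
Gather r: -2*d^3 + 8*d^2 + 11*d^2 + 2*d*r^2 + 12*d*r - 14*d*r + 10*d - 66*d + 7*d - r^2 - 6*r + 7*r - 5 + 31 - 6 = -2*d^3 + 19*d^2 - 49*d + r^2*(2*d - 1) + r*(1 - 2*d) + 20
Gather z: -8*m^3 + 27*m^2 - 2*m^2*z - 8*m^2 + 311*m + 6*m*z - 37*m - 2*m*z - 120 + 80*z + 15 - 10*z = -8*m^3 + 19*m^2 + 274*m + z*(-2*m^2 + 4*m + 70) - 105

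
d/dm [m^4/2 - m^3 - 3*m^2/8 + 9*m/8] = 2*m^3 - 3*m^2 - 3*m/4 + 9/8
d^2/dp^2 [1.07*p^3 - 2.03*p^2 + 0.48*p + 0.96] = 6.42*p - 4.06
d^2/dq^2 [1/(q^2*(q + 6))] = 2*(q^2 + 2*q*(q + 6) + 3*(q + 6)^2)/(q^4*(q + 6)^3)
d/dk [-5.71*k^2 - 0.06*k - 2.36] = -11.42*k - 0.06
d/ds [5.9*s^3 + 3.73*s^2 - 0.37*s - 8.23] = 17.7*s^2 + 7.46*s - 0.37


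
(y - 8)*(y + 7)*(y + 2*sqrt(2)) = y^3 - y^2 + 2*sqrt(2)*y^2 - 56*y - 2*sqrt(2)*y - 112*sqrt(2)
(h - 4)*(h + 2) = h^2 - 2*h - 8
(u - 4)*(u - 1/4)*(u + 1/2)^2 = u^4 - 13*u^3/4 - 3*u^2 - u/16 + 1/4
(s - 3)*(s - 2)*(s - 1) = s^3 - 6*s^2 + 11*s - 6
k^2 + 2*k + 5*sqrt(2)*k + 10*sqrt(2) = (k + 2)*(k + 5*sqrt(2))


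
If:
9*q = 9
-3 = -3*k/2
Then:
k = 2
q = 1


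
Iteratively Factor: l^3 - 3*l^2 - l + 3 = (l - 3)*(l^2 - 1) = (l - 3)*(l - 1)*(l + 1)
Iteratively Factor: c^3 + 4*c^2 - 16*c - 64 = (c - 4)*(c^2 + 8*c + 16) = (c - 4)*(c + 4)*(c + 4)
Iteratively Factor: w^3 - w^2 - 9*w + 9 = (w - 1)*(w^2 - 9) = (w - 3)*(w - 1)*(w + 3)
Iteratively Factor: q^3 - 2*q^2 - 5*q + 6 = (q - 1)*(q^2 - q - 6) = (q - 1)*(q + 2)*(q - 3)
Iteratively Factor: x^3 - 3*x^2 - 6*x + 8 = (x + 2)*(x^2 - 5*x + 4) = (x - 4)*(x + 2)*(x - 1)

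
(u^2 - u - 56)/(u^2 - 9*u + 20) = (u^2 - u - 56)/(u^2 - 9*u + 20)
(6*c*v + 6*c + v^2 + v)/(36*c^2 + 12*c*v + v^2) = (v + 1)/(6*c + v)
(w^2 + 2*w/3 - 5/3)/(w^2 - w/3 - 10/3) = (w - 1)/(w - 2)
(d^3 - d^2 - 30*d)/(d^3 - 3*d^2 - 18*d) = (d + 5)/(d + 3)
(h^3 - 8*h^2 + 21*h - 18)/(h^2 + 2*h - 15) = (h^2 - 5*h + 6)/(h + 5)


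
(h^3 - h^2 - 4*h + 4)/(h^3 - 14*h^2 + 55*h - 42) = (h^2 - 4)/(h^2 - 13*h + 42)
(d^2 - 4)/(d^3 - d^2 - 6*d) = (d - 2)/(d*(d - 3))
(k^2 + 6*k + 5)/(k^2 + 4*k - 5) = (k + 1)/(k - 1)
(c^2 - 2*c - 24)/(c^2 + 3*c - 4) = (c - 6)/(c - 1)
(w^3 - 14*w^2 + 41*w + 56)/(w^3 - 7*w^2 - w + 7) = (w - 8)/(w - 1)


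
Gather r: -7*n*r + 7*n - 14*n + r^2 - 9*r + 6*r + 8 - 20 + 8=-7*n + r^2 + r*(-7*n - 3) - 4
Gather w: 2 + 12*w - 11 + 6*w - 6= 18*w - 15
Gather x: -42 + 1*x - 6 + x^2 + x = x^2 + 2*x - 48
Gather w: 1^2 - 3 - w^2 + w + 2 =-w^2 + w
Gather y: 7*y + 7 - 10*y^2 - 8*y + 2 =-10*y^2 - y + 9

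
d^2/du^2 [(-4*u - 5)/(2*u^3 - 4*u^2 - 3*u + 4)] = 2*(-48*u^5 - 24*u^4 + 232*u^3 + 42*u^2 - 252*u - 173)/(8*u^9 - 48*u^8 + 60*u^7 + 128*u^6 - 282*u^5 - 60*u^4 + 357*u^3 - 84*u^2 - 144*u + 64)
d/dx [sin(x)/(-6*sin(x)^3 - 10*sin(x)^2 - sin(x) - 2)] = (12*sin(x)^3 + 10*sin(x)^2 - 2)*cos(x)/(6*sin(x)^3 + 10*sin(x)^2 + sin(x) + 2)^2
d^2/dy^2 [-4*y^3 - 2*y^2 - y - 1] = -24*y - 4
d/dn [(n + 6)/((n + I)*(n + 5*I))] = (-n^2 - 12*n - 5 - 36*I)/(n^4 + 12*I*n^3 - 46*n^2 - 60*I*n + 25)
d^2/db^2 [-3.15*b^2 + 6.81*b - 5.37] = -6.30000000000000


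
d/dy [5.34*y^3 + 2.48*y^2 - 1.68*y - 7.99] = 16.02*y^2 + 4.96*y - 1.68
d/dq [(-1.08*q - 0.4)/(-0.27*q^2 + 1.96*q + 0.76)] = (0.2916*q^2 - 2.1168*q - (0.54*q - 1.96)*(1.08*q + 0.4) - 0.8208)/(-0.27*q^2 + 1.96*q + 0.76)^2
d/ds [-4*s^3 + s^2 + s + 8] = -12*s^2 + 2*s + 1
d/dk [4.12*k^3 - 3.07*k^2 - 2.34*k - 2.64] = 12.36*k^2 - 6.14*k - 2.34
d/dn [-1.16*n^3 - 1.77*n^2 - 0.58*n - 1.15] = -3.48*n^2 - 3.54*n - 0.58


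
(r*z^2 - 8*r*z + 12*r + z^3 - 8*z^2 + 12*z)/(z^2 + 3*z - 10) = (r*z - 6*r + z^2 - 6*z)/(z + 5)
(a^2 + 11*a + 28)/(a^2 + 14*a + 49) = (a + 4)/(a + 7)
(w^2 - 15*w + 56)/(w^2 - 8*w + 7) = (w - 8)/(w - 1)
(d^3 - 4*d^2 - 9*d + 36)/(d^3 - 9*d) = (d - 4)/d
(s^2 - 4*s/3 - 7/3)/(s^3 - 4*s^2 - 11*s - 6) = (s - 7/3)/(s^2 - 5*s - 6)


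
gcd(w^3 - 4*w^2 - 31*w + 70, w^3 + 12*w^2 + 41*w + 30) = w + 5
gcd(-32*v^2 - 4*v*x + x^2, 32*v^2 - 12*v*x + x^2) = -8*v + x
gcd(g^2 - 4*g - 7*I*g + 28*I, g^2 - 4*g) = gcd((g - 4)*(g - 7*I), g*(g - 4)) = g - 4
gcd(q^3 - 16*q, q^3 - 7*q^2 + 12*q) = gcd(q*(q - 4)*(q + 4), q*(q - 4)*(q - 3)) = q^2 - 4*q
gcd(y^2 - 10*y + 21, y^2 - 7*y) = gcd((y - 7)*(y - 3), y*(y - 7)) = y - 7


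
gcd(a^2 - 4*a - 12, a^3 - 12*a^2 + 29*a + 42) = a - 6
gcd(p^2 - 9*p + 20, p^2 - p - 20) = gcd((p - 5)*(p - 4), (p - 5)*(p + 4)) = p - 5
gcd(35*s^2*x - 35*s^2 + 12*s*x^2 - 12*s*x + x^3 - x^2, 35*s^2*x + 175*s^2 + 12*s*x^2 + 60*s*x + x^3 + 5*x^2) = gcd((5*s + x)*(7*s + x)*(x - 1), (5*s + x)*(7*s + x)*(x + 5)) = 35*s^2 + 12*s*x + x^2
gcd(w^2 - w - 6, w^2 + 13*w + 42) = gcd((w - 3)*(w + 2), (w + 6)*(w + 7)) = 1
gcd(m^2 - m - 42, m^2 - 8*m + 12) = 1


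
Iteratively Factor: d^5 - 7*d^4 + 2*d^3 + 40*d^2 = (d - 4)*(d^4 - 3*d^3 - 10*d^2) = d*(d - 4)*(d^3 - 3*d^2 - 10*d) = d*(d - 5)*(d - 4)*(d^2 + 2*d) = d*(d - 5)*(d - 4)*(d + 2)*(d)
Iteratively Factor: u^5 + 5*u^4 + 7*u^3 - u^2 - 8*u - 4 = (u + 1)*(u^4 + 4*u^3 + 3*u^2 - 4*u - 4) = (u + 1)*(u + 2)*(u^3 + 2*u^2 - u - 2) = (u + 1)^2*(u + 2)*(u^2 + u - 2) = (u - 1)*(u + 1)^2*(u + 2)*(u + 2)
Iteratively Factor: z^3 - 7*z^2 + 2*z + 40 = (z - 4)*(z^2 - 3*z - 10) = (z - 5)*(z - 4)*(z + 2)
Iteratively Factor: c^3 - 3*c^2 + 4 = (c - 2)*(c^2 - c - 2) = (c - 2)*(c + 1)*(c - 2)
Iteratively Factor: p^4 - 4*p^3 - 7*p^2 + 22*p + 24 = (p - 3)*(p^3 - p^2 - 10*p - 8) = (p - 4)*(p - 3)*(p^2 + 3*p + 2) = (p - 4)*(p - 3)*(p + 2)*(p + 1)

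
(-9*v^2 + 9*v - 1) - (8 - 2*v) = -9*v^2 + 11*v - 9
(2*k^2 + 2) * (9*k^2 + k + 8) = 18*k^4 + 2*k^3 + 34*k^2 + 2*k + 16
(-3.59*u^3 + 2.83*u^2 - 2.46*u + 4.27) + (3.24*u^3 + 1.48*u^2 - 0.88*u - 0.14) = -0.35*u^3 + 4.31*u^2 - 3.34*u + 4.13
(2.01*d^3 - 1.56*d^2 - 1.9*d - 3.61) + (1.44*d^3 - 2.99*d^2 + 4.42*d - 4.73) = 3.45*d^3 - 4.55*d^2 + 2.52*d - 8.34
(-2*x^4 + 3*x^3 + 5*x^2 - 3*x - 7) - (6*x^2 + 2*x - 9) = -2*x^4 + 3*x^3 - x^2 - 5*x + 2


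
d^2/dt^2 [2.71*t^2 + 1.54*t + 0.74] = 5.42000000000000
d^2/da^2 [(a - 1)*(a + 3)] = 2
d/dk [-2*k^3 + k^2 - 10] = 2*k*(1 - 3*k)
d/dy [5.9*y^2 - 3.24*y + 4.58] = 11.8*y - 3.24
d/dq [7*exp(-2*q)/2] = -7*exp(-2*q)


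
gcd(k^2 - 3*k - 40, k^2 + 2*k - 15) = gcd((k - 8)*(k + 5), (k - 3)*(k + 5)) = k + 5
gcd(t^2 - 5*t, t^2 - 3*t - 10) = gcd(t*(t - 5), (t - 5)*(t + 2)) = t - 5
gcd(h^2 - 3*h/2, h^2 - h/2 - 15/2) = 1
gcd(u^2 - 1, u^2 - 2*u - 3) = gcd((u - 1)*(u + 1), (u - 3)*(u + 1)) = u + 1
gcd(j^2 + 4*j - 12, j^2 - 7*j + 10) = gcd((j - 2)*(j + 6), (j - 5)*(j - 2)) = j - 2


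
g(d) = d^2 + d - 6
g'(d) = 2*d + 1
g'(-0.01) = 0.98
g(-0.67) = -6.22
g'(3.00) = 7.00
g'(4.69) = 10.38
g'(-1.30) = -1.60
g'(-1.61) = -2.22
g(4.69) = 20.69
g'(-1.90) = -2.80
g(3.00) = 6.00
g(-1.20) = -5.76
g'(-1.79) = -2.58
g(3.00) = 6.00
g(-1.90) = -4.29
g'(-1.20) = -1.40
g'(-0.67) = -0.34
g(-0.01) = -6.01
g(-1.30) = -5.61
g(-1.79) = -4.59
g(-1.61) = -5.02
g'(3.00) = 7.00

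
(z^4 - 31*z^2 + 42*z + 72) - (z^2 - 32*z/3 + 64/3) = z^4 - 32*z^2 + 158*z/3 + 152/3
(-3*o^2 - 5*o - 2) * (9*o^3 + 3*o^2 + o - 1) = -27*o^5 - 54*o^4 - 36*o^3 - 8*o^2 + 3*o + 2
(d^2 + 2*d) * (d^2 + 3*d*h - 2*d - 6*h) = d^4 + 3*d^3*h - 4*d^2 - 12*d*h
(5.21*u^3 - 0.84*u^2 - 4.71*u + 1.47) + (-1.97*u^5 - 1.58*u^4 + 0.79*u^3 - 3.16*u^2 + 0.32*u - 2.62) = -1.97*u^5 - 1.58*u^4 + 6.0*u^3 - 4.0*u^2 - 4.39*u - 1.15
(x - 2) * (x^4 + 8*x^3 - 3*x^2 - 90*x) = x^5 + 6*x^4 - 19*x^3 - 84*x^2 + 180*x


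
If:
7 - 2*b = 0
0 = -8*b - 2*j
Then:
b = 7/2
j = -14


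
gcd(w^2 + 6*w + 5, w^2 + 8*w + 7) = w + 1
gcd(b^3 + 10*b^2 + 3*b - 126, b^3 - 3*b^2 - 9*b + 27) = b - 3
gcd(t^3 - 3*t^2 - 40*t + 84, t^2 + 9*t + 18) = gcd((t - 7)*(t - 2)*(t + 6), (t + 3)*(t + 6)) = t + 6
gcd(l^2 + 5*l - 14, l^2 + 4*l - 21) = l + 7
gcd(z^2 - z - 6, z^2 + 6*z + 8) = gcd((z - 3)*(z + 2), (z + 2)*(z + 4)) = z + 2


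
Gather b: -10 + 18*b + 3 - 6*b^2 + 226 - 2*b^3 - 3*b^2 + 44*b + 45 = -2*b^3 - 9*b^2 + 62*b + 264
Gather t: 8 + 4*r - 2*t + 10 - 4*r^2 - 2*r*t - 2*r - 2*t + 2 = -4*r^2 + 2*r + t*(-2*r - 4) + 20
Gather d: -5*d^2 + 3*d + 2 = -5*d^2 + 3*d + 2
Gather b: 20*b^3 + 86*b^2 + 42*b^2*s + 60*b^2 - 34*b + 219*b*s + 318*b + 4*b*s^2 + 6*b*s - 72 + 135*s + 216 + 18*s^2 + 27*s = 20*b^3 + b^2*(42*s + 146) + b*(4*s^2 + 225*s + 284) + 18*s^2 + 162*s + 144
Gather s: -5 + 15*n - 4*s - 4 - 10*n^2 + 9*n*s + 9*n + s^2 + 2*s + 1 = -10*n^2 + 24*n + s^2 + s*(9*n - 2) - 8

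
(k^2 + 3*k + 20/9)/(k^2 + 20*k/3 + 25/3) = (k + 4/3)/(k + 5)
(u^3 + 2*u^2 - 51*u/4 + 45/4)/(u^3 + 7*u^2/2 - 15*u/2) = (u - 3/2)/u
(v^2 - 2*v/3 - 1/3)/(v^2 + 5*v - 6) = (v + 1/3)/(v + 6)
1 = 1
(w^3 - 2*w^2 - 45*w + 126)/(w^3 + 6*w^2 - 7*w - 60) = (w^2 + w - 42)/(w^2 + 9*w + 20)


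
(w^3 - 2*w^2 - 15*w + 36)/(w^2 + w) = (w^3 - 2*w^2 - 15*w + 36)/(w*(w + 1))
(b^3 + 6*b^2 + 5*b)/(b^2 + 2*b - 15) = b*(b + 1)/(b - 3)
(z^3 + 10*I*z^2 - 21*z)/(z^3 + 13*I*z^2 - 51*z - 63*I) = z/(z + 3*I)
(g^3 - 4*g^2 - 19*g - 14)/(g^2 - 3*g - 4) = (g^2 - 5*g - 14)/(g - 4)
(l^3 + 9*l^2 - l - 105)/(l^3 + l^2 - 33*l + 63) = (l + 5)/(l - 3)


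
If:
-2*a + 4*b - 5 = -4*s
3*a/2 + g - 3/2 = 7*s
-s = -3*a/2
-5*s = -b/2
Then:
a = 5/64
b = 75/64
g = 141/64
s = 15/128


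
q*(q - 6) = q^2 - 6*q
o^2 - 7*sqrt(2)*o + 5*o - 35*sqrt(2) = (o + 5)*(o - 7*sqrt(2))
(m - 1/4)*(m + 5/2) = m^2 + 9*m/4 - 5/8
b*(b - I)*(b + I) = b^3 + b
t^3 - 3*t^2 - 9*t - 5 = (t - 5)*(t + 1)^2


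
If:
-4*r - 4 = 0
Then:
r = -1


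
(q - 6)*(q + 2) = q^2 - 4*q - 12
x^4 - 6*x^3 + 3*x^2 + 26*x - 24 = (x - 4)*(x - 3)*(x - 1)*(x + 2)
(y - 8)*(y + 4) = y^2 - 4*y - 32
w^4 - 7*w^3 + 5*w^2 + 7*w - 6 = (w - 6)*(w - 1)^2*(w + 1)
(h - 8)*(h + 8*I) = h^2 - 8*h + 8*I*h - 64*I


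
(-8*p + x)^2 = 64*p^2 - 16*p*x + x^2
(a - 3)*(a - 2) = a^2 - 5*a + 6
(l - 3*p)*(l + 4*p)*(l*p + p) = l^3*p + l^2*p^2 + l^2*p - 12*l*p^3 + l*p^2 - 12*p^3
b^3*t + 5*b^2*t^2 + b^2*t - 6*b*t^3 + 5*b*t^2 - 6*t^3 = (b - t)*(b + 6*t)*(b*t + t)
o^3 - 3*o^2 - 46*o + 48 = (o - 8)*(o - 1)*(o + 6)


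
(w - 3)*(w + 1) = w^2 - 2*w - 3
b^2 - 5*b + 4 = (b - 4)*(b - 1)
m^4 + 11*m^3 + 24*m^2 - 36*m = m*(m - 1)*(m + 6)^2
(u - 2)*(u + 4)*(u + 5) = u^3 + 7*u^2 + 2*u - 40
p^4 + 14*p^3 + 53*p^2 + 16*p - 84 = (p - 1)*(p + 2)*(p + 6)*(p + 7)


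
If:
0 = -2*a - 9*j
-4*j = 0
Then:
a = 0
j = 0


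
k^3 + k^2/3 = k^2*(k + 1/3)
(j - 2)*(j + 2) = j^2 - 4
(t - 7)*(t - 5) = t^2 - 12*t + 35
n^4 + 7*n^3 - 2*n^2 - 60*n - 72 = (n - 3)*(n + 2)^2*(n + 6)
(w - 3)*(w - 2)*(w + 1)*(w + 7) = w^4 + 3*w^3 - 27*w^2 + 13*w + 42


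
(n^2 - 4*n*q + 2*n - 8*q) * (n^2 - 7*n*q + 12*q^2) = n^4 - 11*n^3*q + 2*n^3 + 40*n^2*q^2 - 22*n^2*q - 48*n*q^3 + 80*n*q^2 - 96*q^3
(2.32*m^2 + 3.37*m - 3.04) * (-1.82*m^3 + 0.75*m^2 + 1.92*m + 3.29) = -4.2224*m^5 - 4.3934*m^4 + 12.5147*m^3 + 11.8232*m^2 + 5.2505*m - 10.0016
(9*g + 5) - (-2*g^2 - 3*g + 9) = 2*g^2 + 12*g - 4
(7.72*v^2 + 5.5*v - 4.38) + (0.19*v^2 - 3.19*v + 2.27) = 7.91*v^2 + 2.31*v - 2.11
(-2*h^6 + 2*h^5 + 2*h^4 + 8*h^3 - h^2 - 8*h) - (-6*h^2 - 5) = -2*h^6 + 2*h^5 + 2*h^4 + 8*h^3 + 5*h^2 - 8*h + 5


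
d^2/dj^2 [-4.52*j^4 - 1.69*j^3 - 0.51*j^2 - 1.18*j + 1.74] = -54.24*j^2 - 10.14*j - 1.02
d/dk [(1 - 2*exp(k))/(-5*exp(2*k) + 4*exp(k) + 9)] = (-10*exp(2*k) + 10*exp(k) - 22)*exp(k)/(25*exp(4*k) - 40*exp(3*k) - 74*exp(2*k) + 72*exp(k) + 81)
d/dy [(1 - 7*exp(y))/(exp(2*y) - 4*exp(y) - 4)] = (7*exp(2*y) - 2*exp(y) + 32)*exp(y)/(exp(4*y) - 8*exp(3*y) + 8*exp(2*y) + 32*exp(y) + 16)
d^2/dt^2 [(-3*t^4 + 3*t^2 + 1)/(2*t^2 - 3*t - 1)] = 2*(-12*t^6 + 54*t^5 - 63*t^4 - 54*t^3 + 12*t^2 - 18*t + 14)/(8*t^6 - 36*t^5 + 42*t^4 + 9*t^3 - 21*t^2 - 9*t - 1)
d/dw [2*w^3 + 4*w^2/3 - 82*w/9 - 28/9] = 6*w^2 + 8*w/3 - 82/9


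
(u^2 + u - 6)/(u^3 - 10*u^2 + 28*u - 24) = (u + 3)/(u^2 - 8*u + 12)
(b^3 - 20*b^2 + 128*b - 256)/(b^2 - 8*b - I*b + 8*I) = (b^2 - 12*b + 32)/(b - I)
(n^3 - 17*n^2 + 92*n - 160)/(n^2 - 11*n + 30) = (n^2 - 12*n + 32)/(n - 6)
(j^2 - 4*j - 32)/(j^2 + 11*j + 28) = (j - 8)/(j + 7)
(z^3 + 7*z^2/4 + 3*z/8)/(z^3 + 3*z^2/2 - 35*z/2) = (8*z^2 + 14*z + 3)/(4*(2*z^2 + 3*z - 35))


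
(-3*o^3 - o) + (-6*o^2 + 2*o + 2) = -3*o^3 - 6*o^2 + o + 2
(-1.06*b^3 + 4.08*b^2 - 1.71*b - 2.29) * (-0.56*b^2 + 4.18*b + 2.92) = 0.5936*b^5 - 6.7156*b^4 + 14.9168*b^3 + 6.0482*b^2 - 14.5654*b - 6.6868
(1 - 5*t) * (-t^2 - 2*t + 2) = 5*t^3 + 9*t^2 - 12*t + 2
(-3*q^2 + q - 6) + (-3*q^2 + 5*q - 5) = -6*q^2 + 6*q - 11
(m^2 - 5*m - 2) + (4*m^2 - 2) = 5*m^2 - 5*m - 4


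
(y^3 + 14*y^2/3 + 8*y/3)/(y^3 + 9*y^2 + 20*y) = (y + 2/3)/(y + 5)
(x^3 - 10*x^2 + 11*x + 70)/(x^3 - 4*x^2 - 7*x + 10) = (x - 7)/(x - 1)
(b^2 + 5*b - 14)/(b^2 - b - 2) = (b + 7)/(b + 1)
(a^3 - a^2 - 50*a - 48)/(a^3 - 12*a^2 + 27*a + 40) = (a + 6)/(a - 5)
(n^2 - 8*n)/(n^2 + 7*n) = (n - 8)/(n + 7)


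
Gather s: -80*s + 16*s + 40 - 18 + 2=24 - 64*s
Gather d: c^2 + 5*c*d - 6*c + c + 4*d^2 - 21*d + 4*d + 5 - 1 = c^2 - 5*c + 4*d^2 + d*(5*c - 17) + 4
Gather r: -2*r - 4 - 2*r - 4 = -4*r - 8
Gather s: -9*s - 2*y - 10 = -9*s - 2*y - 10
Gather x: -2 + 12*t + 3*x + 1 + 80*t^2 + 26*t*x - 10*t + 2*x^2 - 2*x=80*t^2 + 2*t + 2*x^2 + x*(26*t + 1) - 1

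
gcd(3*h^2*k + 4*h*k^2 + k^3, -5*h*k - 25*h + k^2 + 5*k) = 1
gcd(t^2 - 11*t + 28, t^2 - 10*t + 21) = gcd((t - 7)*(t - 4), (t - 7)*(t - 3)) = t - 7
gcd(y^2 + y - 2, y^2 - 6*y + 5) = y - 1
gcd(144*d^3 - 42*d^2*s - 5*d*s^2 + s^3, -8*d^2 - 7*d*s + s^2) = -8*d + s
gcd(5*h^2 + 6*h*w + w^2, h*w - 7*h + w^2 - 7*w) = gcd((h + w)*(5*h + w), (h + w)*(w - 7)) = h + w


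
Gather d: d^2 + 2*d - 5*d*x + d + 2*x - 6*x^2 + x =d^2 + d*(3 - 5*x) - 6*x^2 + 3*x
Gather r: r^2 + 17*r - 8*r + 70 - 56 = r^2 + 9*r + 14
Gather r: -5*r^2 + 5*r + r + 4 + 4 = -5*r^2 + 6*r + 8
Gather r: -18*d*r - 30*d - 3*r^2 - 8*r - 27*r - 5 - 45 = -30*d - 3*r^2 + r*(-18*d - 35) - 50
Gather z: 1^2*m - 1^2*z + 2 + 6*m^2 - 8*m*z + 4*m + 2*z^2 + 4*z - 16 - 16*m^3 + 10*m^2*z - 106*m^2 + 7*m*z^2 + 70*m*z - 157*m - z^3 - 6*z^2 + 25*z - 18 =-16*m^3 - 100*m^2 - 152*m - z^3 + z^2*(7*m - 4) + z*(10*m^2 + 62*m + 28) - 32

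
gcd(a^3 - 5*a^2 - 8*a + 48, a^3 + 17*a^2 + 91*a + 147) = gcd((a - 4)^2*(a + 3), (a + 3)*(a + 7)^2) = a + 3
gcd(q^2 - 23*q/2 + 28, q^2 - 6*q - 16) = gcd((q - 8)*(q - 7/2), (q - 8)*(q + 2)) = q - 8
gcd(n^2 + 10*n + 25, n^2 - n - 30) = n + 5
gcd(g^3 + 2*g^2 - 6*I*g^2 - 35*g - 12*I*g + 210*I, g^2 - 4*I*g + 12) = g - 6*I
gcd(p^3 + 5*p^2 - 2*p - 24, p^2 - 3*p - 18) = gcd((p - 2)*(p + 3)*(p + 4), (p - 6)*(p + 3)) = p + 3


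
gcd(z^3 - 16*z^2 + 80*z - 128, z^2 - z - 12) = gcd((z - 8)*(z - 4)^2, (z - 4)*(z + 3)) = z - 4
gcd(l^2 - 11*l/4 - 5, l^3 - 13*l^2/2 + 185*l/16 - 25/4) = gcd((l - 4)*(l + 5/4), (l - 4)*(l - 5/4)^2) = l - 4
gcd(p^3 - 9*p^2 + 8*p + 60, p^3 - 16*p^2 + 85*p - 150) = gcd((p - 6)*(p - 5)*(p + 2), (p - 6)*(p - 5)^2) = p^2 - 11*p + 30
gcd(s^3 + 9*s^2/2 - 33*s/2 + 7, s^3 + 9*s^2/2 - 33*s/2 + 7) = s^3 + 9*s^2/2 - 33*s/2 + 7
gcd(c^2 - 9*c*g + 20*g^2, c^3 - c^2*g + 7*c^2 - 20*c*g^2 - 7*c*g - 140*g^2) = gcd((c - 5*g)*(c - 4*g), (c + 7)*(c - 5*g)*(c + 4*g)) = c - 5*g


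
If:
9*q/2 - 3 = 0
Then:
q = 2/3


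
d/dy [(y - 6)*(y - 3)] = 2*y - 9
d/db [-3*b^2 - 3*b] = -6*b - 3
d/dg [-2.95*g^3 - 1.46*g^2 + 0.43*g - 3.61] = -8.85*g^2 - 2.92*g + 0.43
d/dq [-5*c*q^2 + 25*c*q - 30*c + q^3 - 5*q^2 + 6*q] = -10*c*q + 25*c + 3*q^2 - 10*q + 6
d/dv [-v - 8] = -1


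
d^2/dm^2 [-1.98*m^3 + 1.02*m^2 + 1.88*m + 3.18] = 2.04 - 11.88*m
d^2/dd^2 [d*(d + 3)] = 2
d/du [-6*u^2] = -12*u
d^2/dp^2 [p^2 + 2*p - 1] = 2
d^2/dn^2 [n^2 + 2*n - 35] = 2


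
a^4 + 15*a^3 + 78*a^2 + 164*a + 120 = (a + 2)^2*(a + 5)*(a + 6)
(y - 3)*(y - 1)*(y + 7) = y^3 + 3*y^2 - 25*y + 21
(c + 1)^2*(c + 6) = c^3 + 8*c^2 + 13*c + 6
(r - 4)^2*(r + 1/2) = r^3 - 15*r^2/2 + 12*r + 8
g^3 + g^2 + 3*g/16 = g*(g + 1/4)*(g + 3/4)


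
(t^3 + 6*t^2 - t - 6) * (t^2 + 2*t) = t^5 + 8*t^4 + 11*t^3 - 8*t^2 - 12*t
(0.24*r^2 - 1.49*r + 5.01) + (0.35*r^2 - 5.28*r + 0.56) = 0.59*r^2 - 6.77*r + 5.57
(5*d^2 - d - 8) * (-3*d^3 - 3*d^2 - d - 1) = -15*d^5 - 12*d^4 + 22*d^3 + 20*d^2 + 9*d + 8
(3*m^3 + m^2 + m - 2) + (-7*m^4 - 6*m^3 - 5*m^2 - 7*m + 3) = -7*m^4 - 3*m^3 - 4*m^2 - 6*m + 1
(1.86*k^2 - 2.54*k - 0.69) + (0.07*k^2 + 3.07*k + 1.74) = 1.93*k^2 + 0.53*k + 1.05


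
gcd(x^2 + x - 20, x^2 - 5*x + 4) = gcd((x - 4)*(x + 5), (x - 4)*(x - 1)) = x - 4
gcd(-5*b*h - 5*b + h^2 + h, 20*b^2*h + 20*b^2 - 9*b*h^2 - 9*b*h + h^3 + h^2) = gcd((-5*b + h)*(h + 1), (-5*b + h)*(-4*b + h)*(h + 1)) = 5*b*h + 5*b - h^2 - h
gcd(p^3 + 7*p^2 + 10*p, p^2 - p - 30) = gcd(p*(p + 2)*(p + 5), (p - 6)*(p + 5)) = p + 5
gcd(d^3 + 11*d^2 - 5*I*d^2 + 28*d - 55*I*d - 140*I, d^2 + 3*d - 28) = d + 7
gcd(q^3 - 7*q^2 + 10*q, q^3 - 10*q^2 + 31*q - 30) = q^2 - 7*q + 10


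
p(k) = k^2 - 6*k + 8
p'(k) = 2*k - 6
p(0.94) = 3.24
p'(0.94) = -4.12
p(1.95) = 0.10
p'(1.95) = -2.10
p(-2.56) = 29.91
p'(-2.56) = -11.12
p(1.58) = 1.02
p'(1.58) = -2.84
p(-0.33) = 10.09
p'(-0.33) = -6.66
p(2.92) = -0.99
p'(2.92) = -0.16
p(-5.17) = 65.75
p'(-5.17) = -16.34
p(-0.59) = 11.89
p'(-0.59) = -7.18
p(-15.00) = 323.00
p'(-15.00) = -36.00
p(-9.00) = 143.00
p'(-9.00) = -24.00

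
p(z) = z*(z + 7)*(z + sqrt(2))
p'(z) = z*(z + 7) + z*(z + sqrt(2)) + (z + 7)*(z + sqrt(2))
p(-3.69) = 27.80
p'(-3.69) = -11.35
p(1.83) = 52.42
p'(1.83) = 50.74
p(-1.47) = 0.45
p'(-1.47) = -8.36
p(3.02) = 134.18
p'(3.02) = 88.08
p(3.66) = 197.97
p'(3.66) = 111.68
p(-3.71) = 28.02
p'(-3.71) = -11.24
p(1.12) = 23.05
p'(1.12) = 32.51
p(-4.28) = 33.36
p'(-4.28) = -7.17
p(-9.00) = -136.54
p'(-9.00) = 101.44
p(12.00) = 3058.44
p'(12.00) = 643.84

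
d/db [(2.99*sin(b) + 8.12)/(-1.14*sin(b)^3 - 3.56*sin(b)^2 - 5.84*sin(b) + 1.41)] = (6.8172*sin(b)^3 + 38.4148*sin(b)^2 + 57.8144*sin(b) + 51.6367)*cos(b)/(1.2996*sin(b)^6 + 8.1168*sin(b)^5 + 25.9888*sin(b)^4 + 38.366*sin(b)^3 + 24.0664*sin(b)^2 - 16.4688*sin(b) + 1.9881)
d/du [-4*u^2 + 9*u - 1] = 9 - 8*u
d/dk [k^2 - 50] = 2*k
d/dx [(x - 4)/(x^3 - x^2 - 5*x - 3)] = (-2*x^2 + 15*x - 23)/(x^5 - 3*x^4 - 6*x^3 + 10*x^2 + 21*x + 9)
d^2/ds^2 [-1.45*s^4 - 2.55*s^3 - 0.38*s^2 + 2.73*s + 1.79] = -17.4*s^2 - 15.3*s - 0.76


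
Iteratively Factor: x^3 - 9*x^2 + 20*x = (x)*(x^2 - 9*x + 20) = x*(x - 4)*(x - 5)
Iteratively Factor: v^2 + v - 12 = (v - 3)*(v + 4)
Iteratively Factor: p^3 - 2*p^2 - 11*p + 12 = (p - 1)*(p^2 - p - 12) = (p - 4)*(p - 1)*(p + 3)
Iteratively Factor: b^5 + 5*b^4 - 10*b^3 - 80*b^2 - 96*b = (b + 2)*(b^4 + 3*b^3 - 16*b^2 - 48*b) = b*(b + 2)*(b^3 + 3*b^2 - 16*b - 48) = b*(b + 2)*(b + 3)*(b^2 - 16) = b*(b + 2)*(b + 3)*(b + 4)*(b - 4)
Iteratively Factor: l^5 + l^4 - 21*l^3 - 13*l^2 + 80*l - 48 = (l + 3)*(l^4 - 2*l^3 - 15*l^2 + 32*l - 16) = (l + 3)*(l + 4)*(l^3 - 6*l^2 + 9*l - 4) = (l - 4)*(l + 3)*(l + 4)*(l^2 - 2*l + 1) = (l - 4)*(l - 1)*(l + 3)*(l + 4)*(l - 1)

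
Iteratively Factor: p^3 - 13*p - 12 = (p + 1)*(p^2 - p - 12) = (p + 1)*(p + 3)*(p - 4)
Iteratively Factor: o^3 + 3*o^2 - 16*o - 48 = (o - 4)*(o^2 + 7*o + 12) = (o - 4)*(o + 3)*(o + 4)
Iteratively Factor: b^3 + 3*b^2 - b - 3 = (b + 3)*(b^2 - 1) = (b + 1)*(b + 3)*(b - 1)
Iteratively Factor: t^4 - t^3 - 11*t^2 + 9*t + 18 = (t - 3)*(t^3 + 2*t^2 - 5*t - 6) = (t - 3)*(t - 2)*(t^2 + 4*t + 3) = (t - 3)*(t - 2)*(t + 3)*(t + 1)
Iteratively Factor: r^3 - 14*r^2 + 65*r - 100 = (r - 5)*(r^2 - 9*r + 20) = (r - 5)*(r - 4)*(r - 5)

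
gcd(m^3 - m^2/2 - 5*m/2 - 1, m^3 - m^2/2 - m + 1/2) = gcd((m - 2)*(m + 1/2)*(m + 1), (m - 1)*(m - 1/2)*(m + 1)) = m + 1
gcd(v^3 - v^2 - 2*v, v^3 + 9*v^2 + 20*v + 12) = v + 1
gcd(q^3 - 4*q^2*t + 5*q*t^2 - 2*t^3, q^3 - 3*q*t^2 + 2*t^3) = q^2 - 2*q*t + t^2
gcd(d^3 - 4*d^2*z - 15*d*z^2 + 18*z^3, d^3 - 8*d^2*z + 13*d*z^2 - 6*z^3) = d^2 - 7*d*z + 6*z^2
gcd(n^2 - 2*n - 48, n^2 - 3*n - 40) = n - 8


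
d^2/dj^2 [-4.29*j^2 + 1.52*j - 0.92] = -8.58000000000000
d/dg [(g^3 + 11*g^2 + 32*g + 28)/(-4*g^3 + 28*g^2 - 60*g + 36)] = (9*g^3 + 44*g^2 - 7*g - 118)/(2*(g^5 - 11*g^4 + 46*g^3 - 90*g^2 + 81*g - 27))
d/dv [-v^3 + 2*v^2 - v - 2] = -3*v^2 + 4*v - 1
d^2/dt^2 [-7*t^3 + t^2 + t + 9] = 2 - 42*t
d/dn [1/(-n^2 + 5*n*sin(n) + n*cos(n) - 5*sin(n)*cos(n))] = (n*sin(n) - 5*n*cos(n) + 2*n - 5*sin(n) - cos(n) + 5*cos(2*n))/((n - 5*sin(n))^2*(n - cos(n))^2)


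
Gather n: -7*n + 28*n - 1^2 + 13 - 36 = 21*n - 24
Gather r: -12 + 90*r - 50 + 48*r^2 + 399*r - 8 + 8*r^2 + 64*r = 56*r^2 + 553*r - 70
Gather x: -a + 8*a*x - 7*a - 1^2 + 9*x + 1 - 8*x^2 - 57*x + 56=-8*a - 8*x^2 + x*(8*a - 48) + 56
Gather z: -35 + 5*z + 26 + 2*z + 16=7*z + 7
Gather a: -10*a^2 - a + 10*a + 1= -10*a^2 + 9*a + 1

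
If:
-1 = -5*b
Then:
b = 1/5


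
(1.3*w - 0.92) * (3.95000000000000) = 5.135*w - 3.634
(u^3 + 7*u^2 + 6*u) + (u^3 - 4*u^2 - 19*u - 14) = 2*u^3 + 3*u^2 - 13*u - 14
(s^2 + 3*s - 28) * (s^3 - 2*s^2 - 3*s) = s^5 + s^4 - 37*s^3 + 47*s^2 + 84*s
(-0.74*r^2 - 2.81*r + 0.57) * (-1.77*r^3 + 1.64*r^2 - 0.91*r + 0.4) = 1.3098*r^5 + 3.7601*r^4 - 4.9439*r^3 + 3.1959*r^2 - 1.6427*r + 0.228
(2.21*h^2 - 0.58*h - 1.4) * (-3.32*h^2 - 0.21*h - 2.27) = -7.3372*h^4 + 1.4615*h^3 - 0.2469*h^2 + 1.6106*h + 3.178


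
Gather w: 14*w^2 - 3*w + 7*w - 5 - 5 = 14*w^2 + 4*w - 10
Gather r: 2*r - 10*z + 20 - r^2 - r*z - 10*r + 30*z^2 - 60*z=-r^2 + r*(-z - 8) + 30*z^2 - 70*z + 20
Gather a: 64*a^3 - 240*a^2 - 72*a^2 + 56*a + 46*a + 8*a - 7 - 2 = 64*a^3 - 312*a^2 + 110*a - 9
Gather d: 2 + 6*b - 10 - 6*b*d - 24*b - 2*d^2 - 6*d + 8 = -18*b - 2*d^2 + d*(-6*b - 6)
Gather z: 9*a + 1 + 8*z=9*a + 8*z + 1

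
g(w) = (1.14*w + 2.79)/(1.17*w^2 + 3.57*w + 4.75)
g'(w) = (-2.34*w - 3.57)*(1.14*w + 2.79)/(1.17*w^2 + 3.57*w + 4.75)^2 + 1.14/(1.17*w^2 + 3.57*w + 4.75) = (1.3338*w^2 + 4.0698*w - (1.14*w + 2.79)*(2.34*w + 3.57) + 5.415)/(1.17*w^2 + 3.57*w + 4.75)^2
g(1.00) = 0.41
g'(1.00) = -0.14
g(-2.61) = -0.05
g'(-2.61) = 0.29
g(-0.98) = 0.70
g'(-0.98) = 0.10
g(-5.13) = -0.18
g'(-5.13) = -0.02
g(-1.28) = 0.63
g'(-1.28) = 0.37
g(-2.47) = -0.01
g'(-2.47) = 0.37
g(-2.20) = 0.11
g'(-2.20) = 0.51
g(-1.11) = 0.68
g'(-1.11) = 0.21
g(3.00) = 0.24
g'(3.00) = -0.05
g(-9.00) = -0.11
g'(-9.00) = -0.01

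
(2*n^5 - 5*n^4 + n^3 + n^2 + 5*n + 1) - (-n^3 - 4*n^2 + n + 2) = 2*n^5 - 5*n^4 + 2*n^3 + 5*n^2 + 4*n - 1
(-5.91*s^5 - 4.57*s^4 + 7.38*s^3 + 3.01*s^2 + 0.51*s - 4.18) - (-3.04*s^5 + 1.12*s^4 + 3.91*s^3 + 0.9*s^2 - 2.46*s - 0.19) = -2.87*s^5 - 5.69*s^4 + 3.47*s^3 + 2.11*s^2 + 2.97*s - 3.99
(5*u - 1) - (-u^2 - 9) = u^2 + 5*u + 8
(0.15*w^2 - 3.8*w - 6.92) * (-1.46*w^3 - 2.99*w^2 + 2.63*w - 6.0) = -0.219*w^5 + 5.0995*w^4 + 21.8597*w^3 + 9.7968*w^2 + 4.6004*w + 41.52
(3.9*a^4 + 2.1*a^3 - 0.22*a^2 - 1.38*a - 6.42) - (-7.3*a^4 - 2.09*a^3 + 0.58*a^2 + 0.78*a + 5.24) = 11.2*a^4 + 4.19*a^3 - 0.8*a^2 - 2.16*a - 11.66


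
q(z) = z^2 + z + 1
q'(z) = 2*z + 1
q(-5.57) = 26.45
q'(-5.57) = -10.14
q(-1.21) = 1.25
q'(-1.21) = -1.42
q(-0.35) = 0.77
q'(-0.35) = 0.30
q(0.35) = 1.47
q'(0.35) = 1.70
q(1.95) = 6.75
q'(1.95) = 4.90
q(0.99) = 2.97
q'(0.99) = 2.98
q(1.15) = 3.47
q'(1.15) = 3.30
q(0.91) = 2.74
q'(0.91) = 2.82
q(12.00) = 157.00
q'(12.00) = 25.00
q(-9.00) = 73.00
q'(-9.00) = -17.00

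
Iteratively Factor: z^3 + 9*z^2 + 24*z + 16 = (z + 1)*(z^2 + 8*z + 16) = (z + 1)*(z + 4)*(z + 4)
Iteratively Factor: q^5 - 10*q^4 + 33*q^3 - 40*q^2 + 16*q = (q - 4)*(q^4 - 6*q^3 + 9*q^2 - 4*q) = (q - 4)^2*(q^3 - 2*q^2 + q) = q*(q - 4)^2*(q^2 - 2*q + 1) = q*(q - 4)^2*(q - 1)*(q - 1)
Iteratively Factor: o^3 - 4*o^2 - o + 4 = (o + 1)*(o^2 - 5*o + 4) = (o - 1)*(o + 1)*(o - 4)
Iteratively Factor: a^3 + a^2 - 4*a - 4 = (a - 2)*(a^2 + 3*a + 2) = (a - 2)*(a + 1)*(a + 2)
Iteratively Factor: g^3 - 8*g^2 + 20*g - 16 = (g - 2)*(g^2 - 6*g + 8) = (g - 4)*(g - 2)*(g - 2)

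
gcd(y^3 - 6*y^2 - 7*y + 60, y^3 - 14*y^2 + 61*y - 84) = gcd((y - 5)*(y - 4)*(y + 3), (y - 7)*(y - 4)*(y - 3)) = y - 4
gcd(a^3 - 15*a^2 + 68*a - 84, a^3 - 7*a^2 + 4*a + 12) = a^2 - 8*a + 12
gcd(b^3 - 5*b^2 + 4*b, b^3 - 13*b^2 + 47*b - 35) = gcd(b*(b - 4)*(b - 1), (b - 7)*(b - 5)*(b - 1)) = b - 1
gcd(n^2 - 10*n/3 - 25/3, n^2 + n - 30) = n - 5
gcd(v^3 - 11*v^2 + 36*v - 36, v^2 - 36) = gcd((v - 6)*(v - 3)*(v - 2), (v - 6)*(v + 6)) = v - 6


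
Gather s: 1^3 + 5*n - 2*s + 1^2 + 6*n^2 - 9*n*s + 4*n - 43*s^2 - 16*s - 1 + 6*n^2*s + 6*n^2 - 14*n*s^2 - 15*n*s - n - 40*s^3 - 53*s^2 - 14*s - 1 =12*n^2 + 8*n - 40*s^3 + s^2*(-14*n - 96) + s*(6*n^2 - 24*n - 32)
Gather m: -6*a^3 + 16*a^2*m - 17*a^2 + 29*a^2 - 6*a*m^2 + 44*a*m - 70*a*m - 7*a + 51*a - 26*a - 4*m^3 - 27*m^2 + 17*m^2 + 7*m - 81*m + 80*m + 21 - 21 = -6*a^3 + 12*a^2 + 18*a - 4*m^3 + m^2*(-6*a - 10) + m*(16*a^2 - 26*a + 6)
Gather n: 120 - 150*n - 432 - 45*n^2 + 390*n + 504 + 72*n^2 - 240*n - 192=27*n^2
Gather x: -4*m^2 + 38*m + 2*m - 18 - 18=-4*m^2 + 40*m - 36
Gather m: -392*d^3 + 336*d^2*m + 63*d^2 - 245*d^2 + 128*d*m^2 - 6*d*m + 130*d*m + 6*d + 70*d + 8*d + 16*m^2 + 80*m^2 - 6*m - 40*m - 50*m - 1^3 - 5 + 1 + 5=-392*d^3 - 182*d^2 + 84*d + m^2*(128*d + 96) + m*(336*d^2 + 124*d - 96)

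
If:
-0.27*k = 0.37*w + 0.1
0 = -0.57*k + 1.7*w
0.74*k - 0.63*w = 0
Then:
No Solution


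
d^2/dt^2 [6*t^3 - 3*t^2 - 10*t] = 36*t - 6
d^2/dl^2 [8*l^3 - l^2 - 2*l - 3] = 48*l - 2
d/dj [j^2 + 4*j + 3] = 2*j + 4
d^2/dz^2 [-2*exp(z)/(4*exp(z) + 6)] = (6*exp(z) - 9)*exp(z)/(8*exp(3*z) + 36*exp(2*z) + 54*exp(z) + 27)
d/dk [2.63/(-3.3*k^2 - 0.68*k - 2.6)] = (17.358*k + 1.7884)/(3.3*k^2 + 0.68*k + 2.6)^2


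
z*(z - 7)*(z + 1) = z^3 - 6*z^2 - 7*z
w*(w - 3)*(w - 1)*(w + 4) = w^4 - 13*w^2 + 12*w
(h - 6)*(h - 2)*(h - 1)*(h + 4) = h^4 - 5*h^3 - 16*h^2 + 68*h - 48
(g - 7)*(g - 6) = g^2 - 13*g + 42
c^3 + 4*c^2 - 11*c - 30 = (c - 3)*(c + 2)*(c + 5)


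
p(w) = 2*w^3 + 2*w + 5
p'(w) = 6*w^2 + 2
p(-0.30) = 4.35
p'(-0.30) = 2.54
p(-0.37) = 4.16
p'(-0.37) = 2.82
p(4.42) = 186.54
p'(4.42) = 119.22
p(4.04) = 144.96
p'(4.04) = 99.93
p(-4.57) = -195.03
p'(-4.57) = 127.31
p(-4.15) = -146.25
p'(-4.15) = 105.34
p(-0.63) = 3.24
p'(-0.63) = 4.38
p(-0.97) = 1.23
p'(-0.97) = 7.65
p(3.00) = 65.00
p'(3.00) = 56.00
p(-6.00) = -439.00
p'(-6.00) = 218.00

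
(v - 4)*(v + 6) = v^2 + 2*v - 24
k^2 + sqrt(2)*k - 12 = (k - 2*sqrt(2))*(k + 3*sqrt(2))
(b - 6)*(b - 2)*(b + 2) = b^3 - 6*b^2 - 4*b + 24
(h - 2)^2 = h^2 - 4*h + 4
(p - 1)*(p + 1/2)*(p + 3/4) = p^3 + p^2/4 - 7*p/8 - 3/8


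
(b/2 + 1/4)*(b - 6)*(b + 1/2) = b^3/2 - 5*b^2/2 - 23*b/8 - 3/4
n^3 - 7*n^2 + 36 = (n - 6)*(n - 3)*(n + 2)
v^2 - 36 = (v - 6)*(v + 6)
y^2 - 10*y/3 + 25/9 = (y - 5/3)^2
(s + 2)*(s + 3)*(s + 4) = s^3 + 9*s^2 + 26*s + 24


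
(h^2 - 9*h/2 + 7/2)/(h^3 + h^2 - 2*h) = (h - 7/2)/(h*(h + 2))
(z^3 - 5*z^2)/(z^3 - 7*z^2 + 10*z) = z/(z - 2)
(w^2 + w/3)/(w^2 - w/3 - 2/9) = 3*w/(3*w - 2)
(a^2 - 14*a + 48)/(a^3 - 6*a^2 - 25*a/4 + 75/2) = 4*(a - 8)/(4*a^2 - 25)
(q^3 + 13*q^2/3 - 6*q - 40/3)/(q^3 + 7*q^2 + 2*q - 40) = (q + 4/3)/(q + 4)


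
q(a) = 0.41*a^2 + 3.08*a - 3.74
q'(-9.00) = -4.30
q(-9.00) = 1.75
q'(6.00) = 8.00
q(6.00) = 29.50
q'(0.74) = 3.69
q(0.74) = -1.24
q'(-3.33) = 0.35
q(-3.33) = -9.45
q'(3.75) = 6.16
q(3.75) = 13.58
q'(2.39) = 5.04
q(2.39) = 5.96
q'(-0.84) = 2.39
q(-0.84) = -6.04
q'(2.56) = 5.18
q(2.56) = 6.83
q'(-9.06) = -4.35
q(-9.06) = 2.01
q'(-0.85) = 2.38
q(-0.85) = -6.06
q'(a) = 0.82*a + 3.08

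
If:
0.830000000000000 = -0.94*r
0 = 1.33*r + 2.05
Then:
No Solution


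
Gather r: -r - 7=-r - 7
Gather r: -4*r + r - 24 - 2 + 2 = -3*r - 24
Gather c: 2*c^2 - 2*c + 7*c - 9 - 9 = 2*c^2 + 5*c - 18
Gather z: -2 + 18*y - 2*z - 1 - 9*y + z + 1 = 9*y - z - 2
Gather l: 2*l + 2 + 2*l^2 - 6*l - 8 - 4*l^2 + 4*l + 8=2 - 2*l^2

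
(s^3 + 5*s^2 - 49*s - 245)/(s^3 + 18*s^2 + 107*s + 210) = (s - 7)/(s + 6)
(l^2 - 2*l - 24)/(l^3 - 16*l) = (l - 6)/(l*(l - 4))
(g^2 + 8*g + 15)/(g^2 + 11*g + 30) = (g + 3)/(g + 6)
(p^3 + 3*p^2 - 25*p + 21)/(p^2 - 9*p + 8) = (p^2 + 4*p - 21)/(p - 8)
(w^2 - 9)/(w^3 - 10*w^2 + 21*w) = (w + 3)/(w*(w - 7))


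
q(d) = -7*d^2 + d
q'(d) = 1 - 14*d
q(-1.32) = -13.52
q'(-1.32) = 19.48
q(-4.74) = -162.01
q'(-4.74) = 67.36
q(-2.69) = -53.34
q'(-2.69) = 38.66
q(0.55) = -1.57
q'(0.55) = -6.70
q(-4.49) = -145.61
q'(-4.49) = 63.86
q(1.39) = -12.13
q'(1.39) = -18.46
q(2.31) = -35.04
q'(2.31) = -31.34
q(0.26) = -0.21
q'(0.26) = -2.64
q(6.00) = -246.00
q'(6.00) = -83.00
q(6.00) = -246.00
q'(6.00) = -83.00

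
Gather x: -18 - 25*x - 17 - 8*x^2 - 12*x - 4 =-8*x^2 - 37*x - 39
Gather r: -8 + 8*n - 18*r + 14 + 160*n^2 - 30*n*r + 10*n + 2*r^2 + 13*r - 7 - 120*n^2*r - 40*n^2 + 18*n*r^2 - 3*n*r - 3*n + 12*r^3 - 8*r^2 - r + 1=120*n^2 + 15*n + 12*r^3 + r^2*(18*n - 6) + r*(-120*n^2 - 33*n - 6)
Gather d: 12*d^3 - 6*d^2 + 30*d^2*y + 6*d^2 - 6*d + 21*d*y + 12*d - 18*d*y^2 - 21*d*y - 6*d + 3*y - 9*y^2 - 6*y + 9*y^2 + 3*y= 12*d^3 + 30*d^2*y - 18*d*y^2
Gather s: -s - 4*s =-5*s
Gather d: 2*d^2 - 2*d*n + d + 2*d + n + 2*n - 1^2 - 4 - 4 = 2*d^2 + d*(3 - 2*n) + 3*n - 9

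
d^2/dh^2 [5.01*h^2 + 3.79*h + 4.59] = 10.0200000000000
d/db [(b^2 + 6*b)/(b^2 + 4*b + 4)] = 2*(6 - b)/(b^3 + 6*b^2 + 12*b + 8)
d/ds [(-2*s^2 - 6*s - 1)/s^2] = 2*(3*s + 1)/s^3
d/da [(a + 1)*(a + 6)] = 2*a + 7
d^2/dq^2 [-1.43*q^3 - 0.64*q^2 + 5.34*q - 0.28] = -8.58*q - 1.28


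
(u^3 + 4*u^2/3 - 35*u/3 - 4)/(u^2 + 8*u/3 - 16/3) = (3*u^2 - 8*u - 3)/(3*u - 4)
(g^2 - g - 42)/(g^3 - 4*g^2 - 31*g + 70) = (g + 6)/(g^2 + 3*g - 10)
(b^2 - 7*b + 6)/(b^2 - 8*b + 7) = (b - 6)/(b - 7)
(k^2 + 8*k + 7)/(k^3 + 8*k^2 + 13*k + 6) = (k + 7)/(k^2 + 7*k + 6)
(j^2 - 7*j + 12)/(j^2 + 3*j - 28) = (j - 3)/(j + 7)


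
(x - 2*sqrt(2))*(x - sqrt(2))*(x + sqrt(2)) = x^3 - 2*sqrt(2)*x^2 - 2*x + 4*sqrt(2)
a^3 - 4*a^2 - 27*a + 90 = (a - 6)*(a - 3)*(a + 5)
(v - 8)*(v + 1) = v^2 - 7*v - 8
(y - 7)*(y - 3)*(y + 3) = y^3 - 7*y^2 - 9*y + 63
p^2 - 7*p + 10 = (p - 5)*(p - 2)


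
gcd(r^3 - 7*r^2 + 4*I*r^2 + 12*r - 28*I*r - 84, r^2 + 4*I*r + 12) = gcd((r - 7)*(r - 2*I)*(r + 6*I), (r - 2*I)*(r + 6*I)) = r^2 + 4*I*r + 12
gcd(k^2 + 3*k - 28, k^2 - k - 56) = k + 7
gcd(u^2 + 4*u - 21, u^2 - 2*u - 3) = u - 3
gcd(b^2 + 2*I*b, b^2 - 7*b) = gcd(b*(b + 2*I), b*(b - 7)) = b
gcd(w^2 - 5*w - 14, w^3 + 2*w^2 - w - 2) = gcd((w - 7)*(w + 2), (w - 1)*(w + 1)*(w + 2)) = w + 2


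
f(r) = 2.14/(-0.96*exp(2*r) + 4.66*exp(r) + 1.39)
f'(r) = 2.14*(1.92*exp(2*r) - 4.66*exp(r))/(-0.96*exp(2*r) + 4.66*exp(r) + 1.39)^2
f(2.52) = -0.02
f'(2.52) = 0.06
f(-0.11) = 0.45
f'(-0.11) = -0.25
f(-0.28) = 0.49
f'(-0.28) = -0.27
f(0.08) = 0.40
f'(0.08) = -0.21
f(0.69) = 0.31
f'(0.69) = -0.08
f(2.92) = -0.01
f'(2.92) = 0.02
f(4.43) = -0.00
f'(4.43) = 0.00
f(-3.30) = 1.37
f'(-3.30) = -0.15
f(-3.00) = 1.32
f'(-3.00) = -0.19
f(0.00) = 0.42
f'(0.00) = -0.23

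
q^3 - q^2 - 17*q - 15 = (q - 5)*(q + 1)*(q + 3)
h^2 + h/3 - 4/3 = (h - 1)*(h + 4/3)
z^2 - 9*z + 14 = (z - 7)*(z - 2)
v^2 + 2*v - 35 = (v - 5)*(v + 7)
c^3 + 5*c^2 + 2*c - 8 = (c - 1)*(c + 2)*(c + 4)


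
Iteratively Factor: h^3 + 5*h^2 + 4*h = (h + 4)*(h^2 + h) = (h + 1)*(h + 4)*(h)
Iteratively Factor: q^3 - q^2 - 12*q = (q - 4)*(q^2 + 3*q) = (q - 4)*(q + 3)*(q)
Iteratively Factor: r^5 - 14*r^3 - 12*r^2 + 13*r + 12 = (r + 3)*(r^4 - 3*r^3 - 5*r^2 + 3*r + 4) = (r - 1)*(r + 3)*(r^3 - 2*r^2 - 7*r - 4) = (r - 4)*(r - 1)*(r + 3)*(r^2 + 2*r + 1) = (r - 4)*(r - 1)*(r + 1)*(r + 3)*(r + 1)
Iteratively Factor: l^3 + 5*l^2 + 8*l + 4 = (l + 2)*(l^2 + 3*l + 2) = (l + 2)^2*(l + 1)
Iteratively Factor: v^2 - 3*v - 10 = (v - 5)*(v + 2)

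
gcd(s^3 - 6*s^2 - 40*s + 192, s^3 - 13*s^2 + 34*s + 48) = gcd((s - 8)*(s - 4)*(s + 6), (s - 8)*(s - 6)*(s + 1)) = s - 8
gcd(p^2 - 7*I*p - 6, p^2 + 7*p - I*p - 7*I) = p - I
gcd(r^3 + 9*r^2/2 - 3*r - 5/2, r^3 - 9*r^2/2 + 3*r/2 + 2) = r^2 - r/2 - 1/2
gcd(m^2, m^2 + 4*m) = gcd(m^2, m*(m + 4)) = m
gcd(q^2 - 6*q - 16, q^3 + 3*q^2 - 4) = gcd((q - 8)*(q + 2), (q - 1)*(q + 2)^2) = q + 2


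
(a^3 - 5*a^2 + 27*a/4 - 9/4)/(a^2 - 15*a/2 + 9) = (2*a^2 - 7*a + 3)/(2*(a - 6))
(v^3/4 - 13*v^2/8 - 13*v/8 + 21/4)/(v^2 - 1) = (2*v^3 - 13*v^2 - 13*v + 42)/(8*(v^2 - 1))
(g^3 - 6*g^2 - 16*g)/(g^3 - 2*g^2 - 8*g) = (g - 8)/(g - 4)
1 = 1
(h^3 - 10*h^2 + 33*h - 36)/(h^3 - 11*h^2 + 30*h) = (h^3 - 10*h^2 + 33*h - 36)/(h*(h^2 - 11*h + 30))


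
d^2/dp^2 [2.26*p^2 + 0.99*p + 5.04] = 4.52000000000000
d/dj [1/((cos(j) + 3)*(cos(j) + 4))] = (2*cos(j) + 7)*sin(j)/((cos(j) + 3)^2*(cos(j) + 4)^2)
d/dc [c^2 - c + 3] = 2*c - 1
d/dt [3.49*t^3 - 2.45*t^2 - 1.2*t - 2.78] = 10.47*t^2 - 4.9*t - 1.2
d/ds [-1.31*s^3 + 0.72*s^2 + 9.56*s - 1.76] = -3.93*s^2 + 1.44*s + 9.56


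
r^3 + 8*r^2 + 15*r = r*(r + 3)*(r + 5)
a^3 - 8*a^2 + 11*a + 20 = (a - 5)*(a - 4)*(a + 1)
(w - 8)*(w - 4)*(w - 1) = w^3 - 13*w^2 + 44*w - 32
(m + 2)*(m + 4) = m^2 + 6*m + 8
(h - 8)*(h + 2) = h^2 - 6*h - 16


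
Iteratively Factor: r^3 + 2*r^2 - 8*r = (r + 4)*(r^2 - 2*r) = r*(r + 4)*(r - 2)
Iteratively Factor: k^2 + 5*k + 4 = (k + 4)*(k + 1)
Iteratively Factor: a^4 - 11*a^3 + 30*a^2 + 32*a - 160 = (a - 4)*(a^3 - 7*a^2 + 2*a + 40) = (a - 4)^2*(a^2 - 3*a - 10) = (a - 4)^2*(a + 2)*(a - 5)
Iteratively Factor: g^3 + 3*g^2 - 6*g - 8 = (g + 4)*(g^2 - g - 2) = (g - 2)*(g + 4)*(g + 1)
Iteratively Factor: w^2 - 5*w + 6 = (w - 3)*(w - 2)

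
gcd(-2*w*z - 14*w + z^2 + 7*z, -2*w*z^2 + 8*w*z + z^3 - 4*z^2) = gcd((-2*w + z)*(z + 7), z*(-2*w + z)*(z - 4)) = -2*w + z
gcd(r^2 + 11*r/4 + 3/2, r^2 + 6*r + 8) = r + 2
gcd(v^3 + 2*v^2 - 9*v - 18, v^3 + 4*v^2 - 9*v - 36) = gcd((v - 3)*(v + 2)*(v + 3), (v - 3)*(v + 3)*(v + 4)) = v^2 - 9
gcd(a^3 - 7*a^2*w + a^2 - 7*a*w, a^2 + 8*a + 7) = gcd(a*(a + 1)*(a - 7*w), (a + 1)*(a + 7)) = a + 1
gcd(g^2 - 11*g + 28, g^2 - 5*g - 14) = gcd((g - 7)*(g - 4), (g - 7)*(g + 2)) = g - 7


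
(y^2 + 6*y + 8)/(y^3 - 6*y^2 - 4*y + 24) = (y + 4)/(y^2 - 8*y + 12)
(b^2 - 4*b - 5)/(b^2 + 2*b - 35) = (b + 1)/(b + 7)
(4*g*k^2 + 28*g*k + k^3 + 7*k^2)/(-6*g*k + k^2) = (-4*g*k - 28*g - k^2 - 7*k)/(6*g - k)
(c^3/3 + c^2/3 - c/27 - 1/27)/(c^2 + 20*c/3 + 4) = (9*c^3 + 9*c^2 - c - 1)/(9*(3*c^2 + 20*c + 12))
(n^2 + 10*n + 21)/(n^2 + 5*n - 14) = (n + 3)/(n - 2)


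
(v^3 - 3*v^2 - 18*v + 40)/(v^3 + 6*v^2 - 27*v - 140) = (v - 2)/(v + 7)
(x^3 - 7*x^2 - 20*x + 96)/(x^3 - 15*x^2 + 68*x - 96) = (x + 4)/(x - 4)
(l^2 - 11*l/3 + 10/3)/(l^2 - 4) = (l - 5/3)/(l + 2)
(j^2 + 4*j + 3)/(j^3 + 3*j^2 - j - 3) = 1/(j - 1)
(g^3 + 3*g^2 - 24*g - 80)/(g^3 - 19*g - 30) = (g^2 + 8*g + 16)/(g^2 + 5*g + 6)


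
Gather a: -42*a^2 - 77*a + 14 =-42*a^2 - 77*a + 14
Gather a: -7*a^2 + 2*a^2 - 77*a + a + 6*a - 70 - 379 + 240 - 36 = -5*a^2 - 70*a - 245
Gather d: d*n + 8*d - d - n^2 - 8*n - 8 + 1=d*(n + 7) - n^2 - 8*n - 7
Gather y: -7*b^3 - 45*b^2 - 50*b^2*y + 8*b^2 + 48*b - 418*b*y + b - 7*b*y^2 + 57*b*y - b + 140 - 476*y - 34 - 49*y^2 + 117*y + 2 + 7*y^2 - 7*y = -7*b^3 - 37*b^2 + 48*b + y^2*(-7*b - 42) + y*(-50*b^2 - 361*b - 366) + 108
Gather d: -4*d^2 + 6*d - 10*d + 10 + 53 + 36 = -4*d^2 - 4*d + 99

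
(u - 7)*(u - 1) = u^2 - 8*u + 7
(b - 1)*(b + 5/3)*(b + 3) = b^3 + 11*b^2/3 + b/3 - 5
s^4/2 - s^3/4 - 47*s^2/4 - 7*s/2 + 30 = (s/2 + 1)*(s - 5)*(s - 3/2)*(s + 4)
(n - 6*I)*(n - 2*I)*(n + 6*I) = n^3 - 2*I*n^2 + 36*n - 72*I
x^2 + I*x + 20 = (x - 4*I)*(x + 5*I)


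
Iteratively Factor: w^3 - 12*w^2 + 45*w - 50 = (w - 5)*(w^2 - 7*w + 10) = (w - 5)*(w - 2)*(w - 5)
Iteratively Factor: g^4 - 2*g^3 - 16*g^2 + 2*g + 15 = (g + 3)*(g^3 - 5*g^2 - g + 5) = (g - 1)*(g + 3)*(g^2 - 4*g - 5) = (g - 5)*(g - 1)*(g + 3)*(g + 1)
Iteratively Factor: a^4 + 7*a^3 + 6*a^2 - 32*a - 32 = (a + 1)*(a^3 + 6*a^2 - 32) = (a - 2)*(a + 1)*(a^2 + 8*a + 16) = (a - 2)*(a + 1)*(a + 4)*(a + 4)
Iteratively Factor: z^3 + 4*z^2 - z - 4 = (z - 1)*(z^2 + 5*z + 4) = (z - 1)*(z + 1)*(z + 4)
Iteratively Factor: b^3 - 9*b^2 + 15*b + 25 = (b + 1)*(b^2 - 10*b + 25) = (b - 5)*(b + 1)*(b - 5)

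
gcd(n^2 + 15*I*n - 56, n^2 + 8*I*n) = n + 8*I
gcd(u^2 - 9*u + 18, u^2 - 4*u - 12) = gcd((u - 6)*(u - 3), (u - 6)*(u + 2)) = u - 6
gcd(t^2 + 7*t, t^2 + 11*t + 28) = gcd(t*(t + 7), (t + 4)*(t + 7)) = t + 7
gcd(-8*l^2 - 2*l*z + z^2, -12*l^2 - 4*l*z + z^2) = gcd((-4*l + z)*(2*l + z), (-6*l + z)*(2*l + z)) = 2*l + z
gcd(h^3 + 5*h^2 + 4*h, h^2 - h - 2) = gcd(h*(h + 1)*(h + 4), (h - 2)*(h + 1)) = h + 1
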